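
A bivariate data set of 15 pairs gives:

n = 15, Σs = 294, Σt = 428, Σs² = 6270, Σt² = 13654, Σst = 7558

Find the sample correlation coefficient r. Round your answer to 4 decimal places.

r = (nΣst − ΣsΣt) / √[(nΣs² − (Σs)²)(nΣt² − (Σt)²)]
Numerator: 15×7558 − 294×428 = -12462
Denominator: √[(94050 − 86436)(204810 − 183184)] = √[7614 × 21626] = 12832.0055
r = -12462 / 12832.0055 ≈ -0.9712

-0.9712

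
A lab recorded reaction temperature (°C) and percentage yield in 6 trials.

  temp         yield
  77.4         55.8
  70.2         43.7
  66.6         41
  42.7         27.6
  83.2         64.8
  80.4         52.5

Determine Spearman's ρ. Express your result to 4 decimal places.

Rank temp: 4, 3, 2, 1, 6, 5
Rank yield: 5, 3, 2, 1, 6, 4
d = rank(temp) − rank(yield): -1, 0, 0, 0, 0, 1; Σd² = 2
ρ = 1 − 6Σd² / [n(n²−1)] = 1 − 6×2 / (6×35) = 1 − 12/210 ≈ 0.9429

0.9429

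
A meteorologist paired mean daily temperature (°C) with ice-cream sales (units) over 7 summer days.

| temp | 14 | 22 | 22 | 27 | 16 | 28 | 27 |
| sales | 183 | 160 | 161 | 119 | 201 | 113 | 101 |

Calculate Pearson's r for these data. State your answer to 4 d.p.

-0.9400

n = 7, Σx = 156, Σy = 1038, Σx² = 3662, Σy² = 162542, Σxy = 21944
nΣxy − ΣxΣy = 153608 − 161928 = -8320
nΣx² − (Σx)² = 25634 − 24336 = 1298; nΣy² − (Σy)² = 1137794 − 1077444 = 60350
r = -8320 / √(1298 × 60350) = -8320 / 8850.6666 ≈ -0.9400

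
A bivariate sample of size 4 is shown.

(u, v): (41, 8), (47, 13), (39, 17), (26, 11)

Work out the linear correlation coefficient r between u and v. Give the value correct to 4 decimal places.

n = 4, Σu = 153, Σv = 49, Σu² = 6087, Σv² = 643, Σuv = 1888
nΣuv − ΣuΣv = 7552 − 7497 = 55
nΣu² − (Σu)² = 24348 − 23409 = 939; nΣv² − (Σv)² = 2572 − 2401 = 171
r = 55 / √(939 × 171) = 55 / 400.7106 ≈ 0.1373

0.1373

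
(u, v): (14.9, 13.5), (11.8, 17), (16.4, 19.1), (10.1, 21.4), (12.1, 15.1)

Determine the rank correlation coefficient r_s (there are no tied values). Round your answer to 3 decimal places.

Rank u: 4, 2, 5, 1, 3
Rank v: 1, 3, 4, 5, 2
d = rank(u) − rank(v): 3, -1, 1, -4, 1; Σd² = 28
ρ = 1 − 6Σd² / [n(n²−1)] = 1 − 6×28 / (5×24) = 1 − 168/120 ≈ -0.400

-0.400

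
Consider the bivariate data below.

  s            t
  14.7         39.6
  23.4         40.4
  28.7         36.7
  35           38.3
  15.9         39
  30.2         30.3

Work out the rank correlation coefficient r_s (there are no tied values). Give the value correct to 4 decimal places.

Rank s: 1, 3, 4, 6, 2, 5
Rank t: 5, 6, 2, 3, 4, 1
d = rank(s) − rank(t): -4, -3, 2, 3, -2, 4; Σd² = 58
ρ = 1 − 6Σd² / [n(n²−1)] = 1 − 6×58 / (6×35) = 1 − 348/210 ≈ -0.6571

-0.6571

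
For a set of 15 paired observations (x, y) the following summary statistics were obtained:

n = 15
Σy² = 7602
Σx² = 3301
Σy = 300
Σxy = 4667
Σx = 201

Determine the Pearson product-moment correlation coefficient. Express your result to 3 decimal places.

r = (nΣxy − ΣxΣy) / √[(nΣx² − (Σx)²)(nΣy² − (Σy)²)]
Numerator: 15×4667 − 201×300 = 9705
Denominator: √[(49515 − 40401)(114030 − 90000)] = √[9114 × 24030] = 14798.9669
r = 9705 / 14798.9669 ≈ 0.656

0.656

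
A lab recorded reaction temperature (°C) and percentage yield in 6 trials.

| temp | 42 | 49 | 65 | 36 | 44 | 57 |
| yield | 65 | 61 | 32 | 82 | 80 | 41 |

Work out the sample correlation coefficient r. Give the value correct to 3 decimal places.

n = 6, Σx = 293, Σy = 361, Σx² = 14871, Σy² = 23775, Σxy = 16608
nΣxy − ΣxΣy = 99648 − 105773 = -6125
nΣx² − (Σx)² = 89226 − 85849 = 3377; nΣy² − (Σy)² = 142650 − 130321 = 12329
r = -6125 / √(3377 × 12329) = -6125 / 6452.5214 ≈ -0.949

-0.949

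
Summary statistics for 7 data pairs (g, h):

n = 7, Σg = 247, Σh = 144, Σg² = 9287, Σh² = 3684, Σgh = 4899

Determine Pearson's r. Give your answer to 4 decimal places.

-0.2836

r = (nΣgh − ΣgΣh) / √[(nΣg² − (Σg)²)(nΣh² − (Σh)²)]
Numerator: 7×4899 − 247×144 = -1275
Denominator: √[(65009 − 61009)(25788 − 20736)] = √[4000 × 5052] = 4495.3309
r = -1275 / 4495.3309 ≈ -0.2836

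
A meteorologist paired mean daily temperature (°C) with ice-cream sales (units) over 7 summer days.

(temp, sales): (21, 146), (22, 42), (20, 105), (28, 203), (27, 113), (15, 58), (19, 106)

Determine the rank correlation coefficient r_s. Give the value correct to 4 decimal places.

0.5357

Rank temp: 4, 5, 3, 7, 6, 1, 2
Rank sales: 6, 1, 3, 7, 5, 2, 4
d = rank(temp) − rank(sales): -2, 4, 0, 0, 1, -1, -2; Σd² = 26
ρ = 1 − 6Σd² / [n(n²−1)] = 1 − 6×26 / (7×48) = 1 − 156/336 ≈ 0.5357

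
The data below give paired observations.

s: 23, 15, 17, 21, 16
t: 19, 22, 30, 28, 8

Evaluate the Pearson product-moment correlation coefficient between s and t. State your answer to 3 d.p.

0.202

n = 5, Σs = 92, Σt = 107, Σs² = 1740, Σt² = 2593, Σst = 1993
nΣst − ΣsΣt = 9965 − 9844 = 121
nΣs² − (Σs)² = 8700 − 8464 = 236; nΣt² − (Σt)² = 12965 − 11449 = 1516
r = 121 / √(236 × 1516) = 121 / 598.1438 ≈ 0.202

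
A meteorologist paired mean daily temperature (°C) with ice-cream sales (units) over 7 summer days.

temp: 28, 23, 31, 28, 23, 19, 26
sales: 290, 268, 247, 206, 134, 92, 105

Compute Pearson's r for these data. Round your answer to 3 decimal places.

n = 7, Σx = 178, Σy = 1342, Σx² = 4624, Σy² = 296814, Σxy = 35269
nΣxy − ΣxΣy = 246883 − 238876 = 8007
nΣx² − (Σx)² = 32368 − 31684 = 684; nΣy² − (Σy)² = 2077698 − 1800964 = 276734
r = 8007 / √(684 × 276734) = 8007 / 13758.1269 ≈ 0.582

0.582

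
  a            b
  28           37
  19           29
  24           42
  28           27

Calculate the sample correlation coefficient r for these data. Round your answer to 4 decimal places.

n = 4, Σa = 99, Σb = 135, Σa² = 2505, Σb² = 4703, Σab = 3351
nΣab − ΣaΣb = 13404 − 13365 = 39
nΣa² − (Σa)² = 10020 − 9801 = 219; nΣb² − (Σb)² = 18812 − 18225 = 587
r = 39 / √(219 × 587) = 39 / 358.5429 ≈ 0.1088

0.1088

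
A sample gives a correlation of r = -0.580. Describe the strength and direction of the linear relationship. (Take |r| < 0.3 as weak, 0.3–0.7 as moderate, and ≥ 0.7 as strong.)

moderate negative

r = -0.580 < 0 so the relationship is negative.
|r| = 0.580, which falls in the moderate range.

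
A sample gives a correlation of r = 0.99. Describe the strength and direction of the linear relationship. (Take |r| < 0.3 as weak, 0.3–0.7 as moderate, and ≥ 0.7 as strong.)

strong positive

r = 0.99 > 0 so the relationship is positive.
|r| = 0.99, which falls in the strong range.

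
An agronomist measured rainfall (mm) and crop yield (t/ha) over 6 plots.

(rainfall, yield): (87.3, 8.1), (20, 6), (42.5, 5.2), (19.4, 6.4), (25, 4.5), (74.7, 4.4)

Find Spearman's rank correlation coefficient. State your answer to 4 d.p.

Rank rainfall: 6, 2, 4, 1, 3, 5
Rank yield: 6, 4, 3, 5, 2, 1
d = rank(rainfall) − rank(yield): 0, -2, 1, -4, 1, 4; Σd² = 38
ρ = 1 − 6Σd² / [n(n²−1)] = 1 − 6×38 / (6×35) = 1 − 228/210 ≈ -0.0857

-0.0857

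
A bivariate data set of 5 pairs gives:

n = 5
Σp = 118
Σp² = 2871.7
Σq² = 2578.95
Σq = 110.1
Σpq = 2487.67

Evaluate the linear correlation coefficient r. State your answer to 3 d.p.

-0.955

r = (nΣpq − ΣpΣq) / √[(nΣp² − (Σp)²)(nΣq² − (Σq)²)]
Numerator: 5×2487.67 − 118×110.1 = -553.45
Denominator: √[(14358.5 − 13924)(12894.75 − 12122.01)] = √[434.5 × 772.74] = 579.4442
r = -553.45 / 579.4442 ≈ -0.955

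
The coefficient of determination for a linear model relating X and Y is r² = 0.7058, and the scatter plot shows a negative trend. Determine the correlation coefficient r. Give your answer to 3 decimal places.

-0.840

|r| = √0.7058 = 0.840
The association is negative, so r = −0.840.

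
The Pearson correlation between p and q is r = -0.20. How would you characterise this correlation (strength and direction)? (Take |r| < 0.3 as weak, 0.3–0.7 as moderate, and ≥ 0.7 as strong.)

weak negative

r = -0.20 < 0 so the relationship is negative.
|r| = 0.20, which falls in the weak range.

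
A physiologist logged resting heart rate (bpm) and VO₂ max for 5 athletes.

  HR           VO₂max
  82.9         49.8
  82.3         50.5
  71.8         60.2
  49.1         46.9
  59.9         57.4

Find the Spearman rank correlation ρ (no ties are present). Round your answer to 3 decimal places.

0.100

Rank HR: 5, 4, 3, 1, 2
Rank VO₂max: 2, 3, 5, 1, 4
d = rank(HR) − rank(VO₂max): 3, 1, -2, 0, -2; Σd² = 18
ρ = 1 − 6Σd² / [n(n²−1)] = 1 − 6×18 / (5×24) = 1 − 108/120 ≈ 0.100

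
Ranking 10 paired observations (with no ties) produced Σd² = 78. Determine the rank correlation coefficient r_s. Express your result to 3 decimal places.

0.527

ρ = 1 − 6Σd² / [n(n²−1)] = 1 − 6×78 / (10×99)
  = 1 − 468/990 = 1 − 0.4727 ≈ 0.527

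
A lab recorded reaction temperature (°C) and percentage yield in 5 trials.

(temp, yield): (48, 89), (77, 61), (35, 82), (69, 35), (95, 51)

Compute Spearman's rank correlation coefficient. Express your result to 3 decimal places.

Rank temp: 2, 4, 1, 3, 5
Rank yield: 5, 3, 4, 1, 2
d = rank(temp) − rank(yield): -3, 1, -3, 2, 3; Σd² = 32
ρ = 1 − 6Σd² / [n(n²−1)] = 1 − 6×32 / (5×24) = 1 − 192/120 ≈ -0.600

-0.600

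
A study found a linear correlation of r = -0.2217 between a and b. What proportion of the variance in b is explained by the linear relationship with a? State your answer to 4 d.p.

r² = (-0.2217)² = 0.0492

0.0492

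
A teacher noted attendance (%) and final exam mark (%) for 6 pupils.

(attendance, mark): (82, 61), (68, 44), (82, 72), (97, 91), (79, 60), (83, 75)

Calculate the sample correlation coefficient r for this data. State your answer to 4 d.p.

0.9581

n = 6, Σx = 491, Σy = 403, Σx² = 40611, Σy² = 28347, Σxy = 33690
nΣxy − ΣxΣy = 202140 − 197873 = 4267
nΣx² − (Σx)² = 243666 − 241081 = 2585; nΣy² − (Σy)² = 170082 − 162409 = 7673
r = 4267 / √(2585 × 7673) = 4267 / 4453.6171 ≈ 0.9581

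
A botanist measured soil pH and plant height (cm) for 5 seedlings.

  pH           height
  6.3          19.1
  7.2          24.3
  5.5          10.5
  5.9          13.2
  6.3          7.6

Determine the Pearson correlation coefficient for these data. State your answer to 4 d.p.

n = 5, Σx = 31.2, Σy = 74.7, Σx² = 196.28, Σy² = 1297.55, Σxy = 478.8
nΣxy − ΣxΣy = 2394 − 2330.64 = 63.36
nΣx² − (Σx)² = 981.4 − 973.44 = 7.96; nΣy² − (Σy)² = 6487.75 − 5580.09 = 907.66
r = 63.36 / √(7.96 × 907.66) = 63.36 / 84.9998 ≈ 0.7454

0.7454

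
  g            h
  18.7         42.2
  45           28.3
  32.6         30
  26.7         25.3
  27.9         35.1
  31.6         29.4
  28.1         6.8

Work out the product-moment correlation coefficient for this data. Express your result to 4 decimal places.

n = 7, Σg = 210.6, Σh = 197.1, Σg² = 6716.92, Σh² = 6264.43, Σgh = 5815.56
nΣgh − ΣgΣh = 40708.92 − 41509.26 = -800.34
nΣg² − (Σg)² = 47018.44 − 44352.36 = 2666.08; nΣh² − (Σh)² = 43851.01 − 38848.41 = 5002.6
r = -800.34 / √(2666.08 × 5002.6) = -800.34 / 3652.0312 ≈ -0.2191

-0.2191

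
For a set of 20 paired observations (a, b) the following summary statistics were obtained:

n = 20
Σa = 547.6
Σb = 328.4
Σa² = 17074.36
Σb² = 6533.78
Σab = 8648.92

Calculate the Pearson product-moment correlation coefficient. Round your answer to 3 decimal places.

-0.222

r = (nΣab − ΣaΣb) / √[(nΣa² − (Σa)²)(nΣb² − (Σb)²)]
Numerator: 20×8648.92 − 547.6×328.4 = -6853.44
Denominator: √[(341487.2 − 299865.76)(130675.6 − 107846.56)] = √[41621.44 × 22829.04] = 30824.9496
r = -6853.44 / 30824.9496 ≈ -0.222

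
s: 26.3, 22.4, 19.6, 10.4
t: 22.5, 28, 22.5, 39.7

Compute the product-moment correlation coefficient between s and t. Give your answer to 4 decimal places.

-0.8781

n = 4, Σs = 78.7, Σt = 112.7, Σs² = 1685.77, Σt² = 3372.59, Σst = 2072.83
nΣst − ΣsΣt = 8291.32 − 8869.49 = -578.17
nΣs² − (Σs)² = 6743.08 − 6193.69 = 549.39; nΣt² − (Σt)² = 13490.36 − 12701.29 = 789.07
r = -578.17 / √(549.39 × 789.07) = -578.17 / 658.4126 ≈ -0.8781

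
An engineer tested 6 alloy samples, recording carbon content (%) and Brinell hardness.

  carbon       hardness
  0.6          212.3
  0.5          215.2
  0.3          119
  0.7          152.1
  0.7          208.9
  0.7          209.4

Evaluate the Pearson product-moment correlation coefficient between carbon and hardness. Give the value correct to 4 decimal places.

n = 6, Σx = 3.5, Σy = 1116.9, Σx² = 2.17, Σy² = 216165.31, Σxy = 669.96
nΣxy − ΣxΣy = 4019.76 − 3909.15 = 110.61
nΣx² − (Σx)² = 13.02 − 12.25 = 0.77; nΣy² − (Σy)² = 1296991.86 − 1247465.61 = 49526.25
r = 110.61 / √(0.77 × 49526.25) = 110.61 / 195.2824 ≈ 0.5664

0.5664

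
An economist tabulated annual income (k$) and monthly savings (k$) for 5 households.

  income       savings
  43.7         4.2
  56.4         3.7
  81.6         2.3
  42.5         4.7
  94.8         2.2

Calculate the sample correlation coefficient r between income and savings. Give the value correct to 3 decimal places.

-0.975

n = 5, Σx = 319, Σy = 17.1, Σx² = 22542.5, Σy² = 63.55, Σxy = 988.21
nΣxy − ΣxΣy = 4941.05 − 5454.9 = -513.85
nΣx² − (Σx)² = 112712.5 − 101761 = 10951.5; nΣy² − (Σy)² = 317.75 − 292.41 = 25.34
r = -513.85 / √(10951.5 × 25.34) = -513.85 / 526.7931 ≈ -0.975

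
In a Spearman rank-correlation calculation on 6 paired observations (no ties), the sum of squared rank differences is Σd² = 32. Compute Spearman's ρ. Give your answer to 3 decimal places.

0.086

ρ = 1 − 6Σd² / [n(n²−1)] = 1 − 6×32 / (6×35)
  = 1 − 192/210 = 1 − 0.9143 ≈ 0.086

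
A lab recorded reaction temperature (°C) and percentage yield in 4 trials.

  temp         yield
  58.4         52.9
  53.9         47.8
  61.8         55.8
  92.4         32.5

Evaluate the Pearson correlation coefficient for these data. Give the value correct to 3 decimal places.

-0.873

n = 4, Σx = 266.5, Σy = 189, Σx² = 18672.77, Σy² = 9253.14, Σxy = 12117.22
nΣxy − ΣxΣy = 48468.88 − 50368.5 = -1899.62
nΣx² − (Σx)² = 74691.08 − 71022.25 = 3668.83; nΣy² − (Σy)² = 37012.56 − 35721 = 1291.56
r = -1899.62 / √(3668.83 × 1291.56) = -1899.62 / 2176.8128 ≈ -0.873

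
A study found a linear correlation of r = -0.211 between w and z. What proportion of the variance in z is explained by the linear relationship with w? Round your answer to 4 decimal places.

r² = (-0.211)² = 0.0445

0.0445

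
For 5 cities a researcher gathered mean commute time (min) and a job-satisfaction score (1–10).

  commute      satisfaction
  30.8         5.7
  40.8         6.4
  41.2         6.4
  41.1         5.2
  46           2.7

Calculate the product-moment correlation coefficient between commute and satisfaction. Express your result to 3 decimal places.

-0.505

n = 5, Σx = 199.9, Σy = 26.4, Σx² = 8115.93, Σy² = 148.74, Σxy = 1038.28
nΣxy − ΣxΣy = 5191.4 − 5277.36 = -85.96
nΣx² − (Σx)² = 40579.65 − 39960.01 = 619.64; nΣy² − (Σy)² = 743.7 − 696.96 = 46.74
r = -85.96 / √(619.64 × 46.74) = -85.96 / 170.1822 ≈ -0.505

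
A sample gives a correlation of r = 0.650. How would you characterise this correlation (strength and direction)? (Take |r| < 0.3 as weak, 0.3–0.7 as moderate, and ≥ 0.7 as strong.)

r = 0.650 > 0 so the relationship is positive.
|r| = 0.650, which falls in the moderate range.

moderate positive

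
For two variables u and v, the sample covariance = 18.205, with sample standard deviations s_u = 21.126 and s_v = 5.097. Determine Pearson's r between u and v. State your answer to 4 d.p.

0.1691

r = Cov(u,v) / (s_u · s_v) = 18.205 / (21.126 × 5.097)
  = 18.205 / 107.6792 ≈ 0.1691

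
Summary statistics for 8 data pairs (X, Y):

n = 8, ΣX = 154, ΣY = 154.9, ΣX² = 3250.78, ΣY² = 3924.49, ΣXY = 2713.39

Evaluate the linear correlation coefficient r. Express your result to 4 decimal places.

r = (nΣXY − ΣXΣY) / √[(nΣX² − (ΣX)²)(nΣY² − (ΣY)²)]
Numerator: 8×2713.39 − 154×154.9 = -2147.48
Denominator: √[(26006.24 − 23716)(31395.92 − 23994.01)] = √[2290.24 × 7401.91] = 4117.2989
r = -2147.48 / 4117.2989 ≈ -0.5216

-0.5216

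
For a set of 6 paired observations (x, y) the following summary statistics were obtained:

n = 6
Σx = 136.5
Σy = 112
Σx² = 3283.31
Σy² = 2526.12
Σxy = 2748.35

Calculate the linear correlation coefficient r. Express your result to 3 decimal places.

0.720

r = (nΣxy − ΣxΣy) / √[(nΣx² − (Σx)²)(nΣy² − (Σy)²)]
Numerator: 6×2748.35 − 136.5×112 = 1202.1
Denominator: √[(19699.86 − 18632.25)(15156.72 − 12544)] = √[1067.61 × 2612.72] = 1670.1395
r = 1202.1 / 1670.1395 ≈ 0.720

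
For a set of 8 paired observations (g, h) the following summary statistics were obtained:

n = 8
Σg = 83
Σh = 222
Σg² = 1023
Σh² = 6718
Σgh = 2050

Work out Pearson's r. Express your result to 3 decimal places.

r = (nΣgh − ΣgΣh) / √[(nΣg² − (Σg)²)(nΣh² − (Σh)²)]
Numerator: 8×2050 − 83×222 = -2026
Denominator: √[(8184 − 6889)(53744 − 49284)] = √[1295 × 4460] = 2403.2686
r = -2026 / 2403.2686 ≈ -0.843

-0.843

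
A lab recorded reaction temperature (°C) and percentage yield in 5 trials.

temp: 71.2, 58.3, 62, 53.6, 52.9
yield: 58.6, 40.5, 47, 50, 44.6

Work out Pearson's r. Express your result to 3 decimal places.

0.695

n = 5, Σx = 298, Σy = 240.7, Σx² = 17983.7, Σy² = 11772.37, Σxy = 14486.81
nΣxy − ΣxΣy = 72434.05 − 71728.6 = 705.45
nΣx² − (Σx)² = 89918.5 − 88804 = 1114.5; nΣy² − (Σy)² = 58861.85 − 57936.49 = 925.36
r = 705.45 / √(1114.5 × 925.36) = 705.45 / 1015.5362 ≈ 0.695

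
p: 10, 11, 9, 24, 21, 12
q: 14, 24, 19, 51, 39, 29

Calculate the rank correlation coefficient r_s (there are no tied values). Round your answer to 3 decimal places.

0.943

Rank p: 2, 3, 1, 6, 5, 4
Rank q: 1, 3, 2, 6, 5, 4
d = rank(p) − rank(q): 1, 0, -1, 0, 0, 0; Σd² = 2
ρ = 1 − 6Σd² / [n(n²−1)] = 1 − 6×2 / (6×35) = 1 − 12/210 ≈ 0.943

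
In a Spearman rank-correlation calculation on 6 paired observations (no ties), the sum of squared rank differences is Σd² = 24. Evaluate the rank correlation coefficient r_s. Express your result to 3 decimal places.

ρ = 1 − 6Σd² / [n(n²−1)] = 1 − 6×24 / (6×35)
  = 1 − 144/210 = 1 − 0.6857 ≈ 0.314

0.314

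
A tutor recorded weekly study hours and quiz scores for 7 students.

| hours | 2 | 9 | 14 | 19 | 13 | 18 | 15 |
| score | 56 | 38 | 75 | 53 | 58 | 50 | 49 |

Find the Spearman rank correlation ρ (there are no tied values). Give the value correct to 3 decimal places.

-0.107

Rank hours: 1, 2, 4, 7, 3, 6, 5
Rank score: 5, 1, 7, 4, 6, 3, 2
d = rank(hours) − rank(score): -4, 1, -3, 3, -3, 3, 3; Σd² = 62
ρ = 1 − 6Σd² / [n(n²−1)] = 1 − 6×62 / (7×48) = 1 − 372/336 ≈ -0.107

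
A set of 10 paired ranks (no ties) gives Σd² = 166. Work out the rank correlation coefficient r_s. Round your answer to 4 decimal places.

-0.0061

ρ = 1 − 6Σd² / [n(n²−1)] = 1 − 6×166 / (10×99)
  = 1 − 996/990 = 1 − 1.00606 ≈ -0.0061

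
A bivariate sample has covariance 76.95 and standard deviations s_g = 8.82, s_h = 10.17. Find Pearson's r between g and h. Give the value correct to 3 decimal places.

0.858

r = Cov(g,h) / (s_g · s_h) = 76.95 / (8.82 × 10.17)
  = 76.95 / 89.6994 ≈ 0.858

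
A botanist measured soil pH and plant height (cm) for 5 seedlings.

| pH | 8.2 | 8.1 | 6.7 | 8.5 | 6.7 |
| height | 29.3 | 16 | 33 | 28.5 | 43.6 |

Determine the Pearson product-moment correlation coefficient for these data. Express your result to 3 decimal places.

-0.688

n = 5, Σx = 38.2, Σy = 150.4, Σx² = 294.88, Σy² = 4916.7, Σxy = 1125.33
nΣxy − ΣxΣy = 5626.65 − 5745.28 = -118.63
nΣx² − (Σx)² = 1474.4 − 1459.24 = 15.16; nΣy² − (Σy)² = 24583.5 − 22620.16 = 1963.34
r = -118.63 / √(15.16 × 1963.34) = -118.63 / 172.5231 ≈ -0.688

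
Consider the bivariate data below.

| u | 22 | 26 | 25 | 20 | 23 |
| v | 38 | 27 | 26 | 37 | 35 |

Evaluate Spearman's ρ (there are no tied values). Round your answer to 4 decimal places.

-0.8000

Rank u: 2, 5, 4, 1, 3
Rank v: 5, 2, 1, 4, 3
d = rank(u) − rank(v): -3, 3, 3, -3, 0; Σd² = 36
ρ = 1 − 6Σd² / [n(n²−1)] = 1 − 6×36 / (5×24) = 1 − 216/120 ≈ -0.8000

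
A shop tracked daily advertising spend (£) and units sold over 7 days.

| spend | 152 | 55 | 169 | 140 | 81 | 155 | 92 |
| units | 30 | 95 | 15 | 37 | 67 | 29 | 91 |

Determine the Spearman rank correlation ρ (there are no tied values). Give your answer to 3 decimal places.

Rank spend: 5, 1, 7, 4, 2, 6, 3
Rank units: 3, 7, 1, 4, 5, 2, 6
d = rank(spend) − rank(units): 2, -6, 6, 0, -3, 4, -3; Σd² = 110
ρ = 1 − 6Σd² / [n(n²−1)] = 1 − 6×110 / (7×48) = 1 − 660/336 ≈ -0.964

-0.964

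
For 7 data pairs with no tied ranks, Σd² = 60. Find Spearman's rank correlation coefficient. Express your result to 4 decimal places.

-0.0714

ρ = 1 − 6Σd² / [n(n²−1)] = 1 − 6×60 / (7×48)
  = 1 − 360/336 = 1 − 1.07143 ≈ -0.0714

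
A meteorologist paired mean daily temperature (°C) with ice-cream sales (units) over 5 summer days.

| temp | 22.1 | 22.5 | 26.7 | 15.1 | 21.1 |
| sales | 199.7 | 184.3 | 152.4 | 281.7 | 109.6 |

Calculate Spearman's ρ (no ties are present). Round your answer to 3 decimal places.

-0.400

Rank temp: 3, 4, 5, 1, 2
Rank sales: 4, 3, 2, 5, 1
d = rank(temp) − rank(sales): -1, 1, 3, -4, 1; Σd² = 28
ρ = 1 − 6Σd² / [n(n²−1)] = 1 − 6×28 / (5×24) = 1 − 168/120 ≈ -0.400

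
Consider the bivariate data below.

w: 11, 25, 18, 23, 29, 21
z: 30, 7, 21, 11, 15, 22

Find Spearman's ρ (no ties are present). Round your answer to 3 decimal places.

-0.771

Rank w: 1, 5, 2, 4, 6, 3
Rank z: 6, 1, 4, 2, 3, 5
d = rank(w) − rank(z): -5, 4, -2, 2, 3, -2; Σd² = 62
ρ = 1 − 6Σd² / [n(n²−1)] = 1 − 6×62 / (6×35) = 1 − 372/210 ≈ -0.771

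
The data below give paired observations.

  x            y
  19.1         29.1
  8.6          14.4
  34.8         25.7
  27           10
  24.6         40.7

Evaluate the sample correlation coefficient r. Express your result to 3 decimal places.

n = 5, Σx = 114.1, Σy = 119.9, Σx² = 2983.97, Σy² = 3471.15, Σxy = 2845.23
nΣxy − ΣxΣy = 14226.15 − 13680.59 = 545.56
nΣx² − (Σx)² = 14919.85 − 13018.81 = 1901.04; nΣy² − (Σy)² = 17355.75 − 14376.01 = 2979.74
r = 545.56 / √(1901.04 × 2979.74) = 545.56 / 2380.0431 ≈ 0.229

0.229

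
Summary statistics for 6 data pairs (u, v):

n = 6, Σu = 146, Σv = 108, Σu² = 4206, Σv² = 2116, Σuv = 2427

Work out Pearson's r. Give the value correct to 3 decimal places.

-0.600

r = (nΣuv − ΣuΣv) / √[(nΣu² − (Σu)²)(nΣv² − (Σv)²)]
Numerator: 6×2427 − 146×108 = -1206
Denominator: √[(25236 − 21316)(12696 − 11664)] = √[3920 × 1032] = 2011.3279
r = -1206 / 2011.3279 ≈ -0.600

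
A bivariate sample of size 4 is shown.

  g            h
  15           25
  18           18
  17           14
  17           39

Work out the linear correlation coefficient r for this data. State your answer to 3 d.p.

-0.193

n = 4, Σg = 67, Σh = 96, Σg² = 1127, Σh² = 2666, Σgh = 1600
nΣgh − ΣgΣh = 6400 − 6432 = -32
nΣg² − (Σg)² = 4508 − 4489 = 19; nΣh² − (Σh)² = 10664 − 9216 = 1448
r = -32 / √(19 × 1448) = -32 / 165.8674 ≈ -0.193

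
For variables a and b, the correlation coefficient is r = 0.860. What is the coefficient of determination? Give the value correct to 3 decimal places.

r² = (0.860)² = 0.740

0.740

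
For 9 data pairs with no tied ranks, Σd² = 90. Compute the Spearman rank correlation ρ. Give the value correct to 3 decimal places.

ρ = 1 − 6Σd² / [n(n²−1)] = 1 − 6×90 / (9×80)
  = 1 − 540/720 = 1 − 0.7500 ≈ 0.250

0.250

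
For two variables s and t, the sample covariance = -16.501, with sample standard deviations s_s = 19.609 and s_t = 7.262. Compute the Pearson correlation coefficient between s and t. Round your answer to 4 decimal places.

-0.1159

r = Cov(s,t) / (s_s · s_t) = -16.501 / (19.609 × 7.262)
  = -16.501 / 142.4006 ≈ -0.1159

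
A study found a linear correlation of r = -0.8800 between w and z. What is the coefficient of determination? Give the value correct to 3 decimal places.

r² = (-0.8800)² = 0.774

0.774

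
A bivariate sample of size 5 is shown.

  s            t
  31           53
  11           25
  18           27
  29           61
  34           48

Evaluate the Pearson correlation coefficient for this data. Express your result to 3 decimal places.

n = 5, Σs = 123, Σt = 214, Σs² = 3403, Σt² = 10188, Σst = 5805
nΣst − ΣsΣt = 29025 − 26322 = 2703
nΣs² − (Σs)² = 17015 − 15129 = 1886; nΣt² − (Σt)² = 50940 − 45796 = 5144
r = 2703 / √(1886 × 5144) = 2703 / 3114.7366 ≈ 0.868

0.868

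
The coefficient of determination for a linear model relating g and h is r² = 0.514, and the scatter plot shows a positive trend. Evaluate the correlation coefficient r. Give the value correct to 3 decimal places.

0.717

|r| = √0.514 = 0.717
The association is positive, so r = 0.717.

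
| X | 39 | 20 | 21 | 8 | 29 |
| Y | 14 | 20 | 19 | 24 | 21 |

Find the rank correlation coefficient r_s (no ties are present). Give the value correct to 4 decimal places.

Rank X: 5, 2, 3, 1, 4
Rank Y: 1, 3, 2, 5, 4
d = rank(X) − rank(Y): 4, -1, 1, -4, 0; Σd² = 34
ρ = 1 − 6Σd² / [n(n²−1)] = 1 − 6×34 / (5×24) = 1 − 204/120 ≈ -0.7000

-0.7000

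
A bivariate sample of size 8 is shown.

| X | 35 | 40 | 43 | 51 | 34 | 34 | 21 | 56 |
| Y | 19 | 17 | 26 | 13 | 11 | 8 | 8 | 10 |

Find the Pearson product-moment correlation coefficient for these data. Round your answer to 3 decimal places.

0.216

n = 8, ΣX = 314, ΣY = 112, ΣX² = 13164, ΣY² = 1844, ΣXY = 4500
nΣXY − ΣXΣY = 36000 − 35168 = 832
nΣX² − (ΣX)² = 105312 − 98596 = 6716; nΣY² − (ΣY)² = 14752 − 12544 = 2208
r = 832 / √(6716 × 2208) = 832 / 3850.8347 ≈ 0.216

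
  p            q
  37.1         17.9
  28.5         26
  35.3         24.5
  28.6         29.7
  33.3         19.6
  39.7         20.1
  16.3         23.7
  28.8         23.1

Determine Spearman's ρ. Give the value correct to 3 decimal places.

Rank p: 7, 2, 6, 3, 5, 8, 1, 4
Rank q: 1, 7, 6, 8, 2, 3, 5, 4
d = rank(p) − rank(q): 6, -5, 0, -5, 3, 5, -4, 0; Σd² = 136
ρ = 1 − 6Σd² / [n(n²−1)] = 1 − 6×136 / (8×63) = 1 − 816/504 ≈ -0.619

-0.619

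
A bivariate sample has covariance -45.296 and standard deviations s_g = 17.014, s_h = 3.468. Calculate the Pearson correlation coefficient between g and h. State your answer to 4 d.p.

r = Cov(g,h) / (s_g · s_h) = -45.296 / (17.014 × 3.468)
  = -45.296 / 59.0046 ≈ -0.7677

-0.7677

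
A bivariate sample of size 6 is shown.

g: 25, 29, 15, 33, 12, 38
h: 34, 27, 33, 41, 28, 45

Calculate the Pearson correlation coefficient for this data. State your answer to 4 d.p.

0.7117

n = 6, Σg = 152, Σh = 208, Σg² = 4368, Σh² = 7464, Σgh = 5527
nΣgh − ΣgΣh = 33162 − 31616 = 1546
nΣg² − (Σg)² = 26208 − 23104 = 3104; nΣh² − (Σh)² = 44784 − 43264 = 1520
r = 1546 / √(3104 × 1520) = 1546 / 2172.1142 ≈ 0.7117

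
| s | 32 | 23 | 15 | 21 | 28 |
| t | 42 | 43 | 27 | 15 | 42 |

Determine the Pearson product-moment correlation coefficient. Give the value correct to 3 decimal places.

0.636

n = 5, Σs = 119, Σt = 169, Σs² = 3003, Σt² = 6331, Σst = 4229
nΣst − ΣsΣt = 21145 − 20111 = 1034
nΣs² − (Σs)² = 15015 − 14161 = 854; nΣt² − (Σt)² = 31655 − 28561 = 3094
r = 1034 / √(854 × 3094) = 1034 / 1625.5079 ≈ 0.636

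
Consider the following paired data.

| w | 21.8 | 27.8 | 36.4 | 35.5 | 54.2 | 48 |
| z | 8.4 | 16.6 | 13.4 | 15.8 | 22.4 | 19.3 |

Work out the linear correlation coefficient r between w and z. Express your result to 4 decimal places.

0.8818

n = 6, Σw = 223.7, Σz = 95.9, Σw² = 9074.93, Σz² = 1649.57, Σwz = 3833.74
nΣwz − ΣwΣz = 23002.44 − 21452.83 = 1549.61
nΣw² − (Σw)² = 54449.58 − 50041.69 = 4407.89; nΣz² − (Σz)² = 9897.42 − 9196.81 = 700.61
r = 1549.61 / √(4407.89 × 700.61) = 1549.61 / 1757.3309 ≈ 0.8818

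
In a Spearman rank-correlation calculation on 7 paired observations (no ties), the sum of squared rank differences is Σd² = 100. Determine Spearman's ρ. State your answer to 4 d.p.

-0.7857

ρ = 1 − 6Σd² / [n(n²−1)] = 1 − 6×100 / (7×48)
  = 1 − 600/336 = 1 − 1.78571 ≈ -0.7857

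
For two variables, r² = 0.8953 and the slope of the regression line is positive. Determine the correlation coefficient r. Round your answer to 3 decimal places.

0.946

|r| = √0.8953 = 0.946
The association is positive, so r = 0.946.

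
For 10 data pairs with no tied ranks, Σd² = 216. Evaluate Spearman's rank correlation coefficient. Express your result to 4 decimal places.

-0.3091

ρ = 1 − 6Σd² / [n(n²−1)] = 1 − 6×216 / (10×99)
  = 1 − 1296/990 = 1 − 1.30909 ≈ -0.3091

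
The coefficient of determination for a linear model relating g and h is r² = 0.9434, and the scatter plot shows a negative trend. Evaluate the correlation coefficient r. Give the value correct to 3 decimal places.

|r| = √0.9434 = 0.971
The association is negative, so r = −0.971.

-0.971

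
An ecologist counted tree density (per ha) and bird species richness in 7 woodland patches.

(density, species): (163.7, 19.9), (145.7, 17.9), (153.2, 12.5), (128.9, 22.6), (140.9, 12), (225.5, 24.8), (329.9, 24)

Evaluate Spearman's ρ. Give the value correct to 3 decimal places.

0.571

Rank density: 5, 3, 4, 1, 2, 6, 7
Rank species: 4, 3, 2, 5, 1, 7, 6
d = rank(density) − rank(species): 1, 0, 2, -4, 1, -1, 1; Σd² = 24
ρ = 1 − 6Σd² / [n(n²−1)] = 1 − 6×24 / (7×48) = 1 − 144/336 ≈ 0.571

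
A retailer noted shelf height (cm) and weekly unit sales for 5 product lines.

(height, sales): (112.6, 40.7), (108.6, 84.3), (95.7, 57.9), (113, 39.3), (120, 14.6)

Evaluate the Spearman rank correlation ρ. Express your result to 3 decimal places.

-0.900

Rank height: 3, 2, 1, 4, 5
Rank sales: 3, 5, 4, 2, 1
d = rank(height) − rank(sales): 0, -3, -3, 2, 4; Σd² = 38
ρ = 1 − 6Σd² / [n(n²−1)] = 1 − 6×38 / (5×24) = 1 − 228/120 ≈ -0.900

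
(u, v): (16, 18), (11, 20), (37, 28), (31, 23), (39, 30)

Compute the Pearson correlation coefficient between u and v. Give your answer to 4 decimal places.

0.9205

n = 5, Σu = 134, Σv = 119, Σu² = 4228, Σv² = 2937, Σuv = 3427
nΣuv − ΣuΣv = 17135 − 15946 = 1189
nΣu² − (Σu)² = 21140 − 17956 = 3184; nΣv² − (Σv)² = 14685 − 14161 = 524
r = 1189 / √(3184 × 524) = 1189 / 1291.6718 ≈ 0.9205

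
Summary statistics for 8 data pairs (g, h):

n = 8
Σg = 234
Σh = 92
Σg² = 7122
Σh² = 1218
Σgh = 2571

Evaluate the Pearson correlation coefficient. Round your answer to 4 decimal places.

-0.5695

r = (nΣgh − ΣgΣh) / √[(nΣg² − (Σg)²)(nΣh² − (Σh)²)]
Numerator: 8×2571 − 234×92 = -960
Denominator: √[(56976 − 54756)(9744 − 8464)] = √[2220 × 1280] = 1685.7046
r = -960 / 1685.7046 ≈ -0.5695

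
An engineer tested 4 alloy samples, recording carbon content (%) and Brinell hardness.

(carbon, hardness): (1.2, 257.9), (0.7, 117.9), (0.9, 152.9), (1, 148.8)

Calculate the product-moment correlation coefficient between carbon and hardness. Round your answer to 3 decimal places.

n = 4, Σx = 3.8, Σy = 677.5, Σx² = 3.74, Σy² = 125932.67, Σxy = 678.42
nΣxy − ΣxΣy = 2713.68 − 2574.5 = 139.18
nΣx² − (Σx)² = 14.96 − 14.44 = 0.52; nΣy² − (Σy)² = 503730.68 − 459006.25 = 44724.43
r = 139.18 / √(0.52 × 44724.43) = 139.18 / 152.5015 ≈ 0.913

0.913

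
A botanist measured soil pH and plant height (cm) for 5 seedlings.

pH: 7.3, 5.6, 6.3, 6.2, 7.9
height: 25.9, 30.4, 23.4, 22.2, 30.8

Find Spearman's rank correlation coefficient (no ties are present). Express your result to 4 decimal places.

Rank pH: 4, 1, 3, 2, 5
Rank height: 3, 4, 2, 1, 5
d = rank(pH) − rank(height): 1, -3, 1, 1, 0; Σd² = 12
ρ = 1 − 6Σd² / [n(n²−1)] = 1 − 6×12 / (5×24) = 1 − 72/120 ≈ 0.4000

0.4000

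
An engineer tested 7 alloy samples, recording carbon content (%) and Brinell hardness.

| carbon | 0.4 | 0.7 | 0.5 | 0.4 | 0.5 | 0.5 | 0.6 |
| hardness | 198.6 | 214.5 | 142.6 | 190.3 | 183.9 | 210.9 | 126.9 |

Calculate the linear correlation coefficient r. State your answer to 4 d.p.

-0.0652

n = 7, Σx = 3.6, Σy = 1267.7, Σx² = 1.92, Σy² = 236402.69, Σxy = 650.55
nΣxy − ΣxΣy = 4553.85 − 4563.72 = -9.87
nΣx² − (Σx)² = 13.44 − 12.96 = 0.48; nΣy² − (Σy)² = 1654818.83 − 1607063.29 = 47755.54
r = -9.87 / √(0.48 × 47755.54) = -9.87 / 151.4023 ≈ -0.0652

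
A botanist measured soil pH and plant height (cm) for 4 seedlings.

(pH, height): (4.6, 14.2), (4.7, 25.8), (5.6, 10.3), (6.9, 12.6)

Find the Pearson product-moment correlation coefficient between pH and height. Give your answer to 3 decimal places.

n = 4, Σx = 21.8, Σy = 62.9, Σx² = 122.22, Σy² = 1132.13, Σxy = 331.2
nΣxy − ΣxΣy = 1324.8 − 1371.22 = -46.42
nΣx² − (Σx)² = 488.88 − 475.24 = 13.64; nΣy² − (Σy)² = 4528.52 − 3956.41 = 572.11
r = -46.42 / √(13.64 × 572.11) = -46.42 / 88.3379 ≈ -0.525

-0.525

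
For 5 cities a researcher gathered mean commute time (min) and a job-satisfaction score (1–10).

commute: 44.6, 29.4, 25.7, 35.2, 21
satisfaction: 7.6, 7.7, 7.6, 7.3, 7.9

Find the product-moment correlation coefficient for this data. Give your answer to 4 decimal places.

-0.5608

n = 5, Σx = 155.9, Σy = 38.1, Σx² = 5194.05, Σy² = 290.51, Σxy = 1183.52
nΣxy − ΣxΣy = 5917.6 − 5939.79 = -22.19
nΣx² − (Σx)² = 25970.25 − 24304.81 = 1665.44; nΣy² − (Σy)² = 1452.55 − 1451.61 = 0.94
r = -22.19 / √(1665.44 × 0.94) = -22.19 / 39.5666 ≈ -0.5608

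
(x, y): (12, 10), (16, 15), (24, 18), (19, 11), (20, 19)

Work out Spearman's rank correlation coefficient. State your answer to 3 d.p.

0.800

Rank x: 1, 2, 5, 3, 4
Rank y: 1, 3, 4, 2, 5
d = rank(x) − rank(y): 0, -1, 1, 1, -1; Σd² = 4
ρ = 1 − 6Σd² / [n(n²−1)] = 1 − 6×4 / (5×24) = 1 − 24/120 ≈ 0.800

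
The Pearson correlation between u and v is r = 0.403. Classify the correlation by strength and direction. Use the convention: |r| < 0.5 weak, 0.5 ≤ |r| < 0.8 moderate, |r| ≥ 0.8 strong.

weak positive

r = 0.403 > 0 so the relationship is positive.
|r| = 0.403, which falls in the weak range.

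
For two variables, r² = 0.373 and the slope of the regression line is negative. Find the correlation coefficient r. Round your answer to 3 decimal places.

|r| = √0.373 = 0.611
The association is negative, so r = −0.611.

-0.611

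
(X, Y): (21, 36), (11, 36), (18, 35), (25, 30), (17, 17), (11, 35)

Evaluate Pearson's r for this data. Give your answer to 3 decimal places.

n = 6, ΣX = 103, ΣY = 189, ΣX² = 1921, ΣY² = 6231, ΣXY = 3206
nΣXY − ΣXΣY = 19236 − 19467 = -231
nΣX² − (ΣX)² = 11526 − 10609 = 917; nΣY² − (ΣY)² = 37386 − 35721 = 1665
r = -231 / √(917 × 1665) = -231 / 1235.6395 ≈ -0.187

-0.187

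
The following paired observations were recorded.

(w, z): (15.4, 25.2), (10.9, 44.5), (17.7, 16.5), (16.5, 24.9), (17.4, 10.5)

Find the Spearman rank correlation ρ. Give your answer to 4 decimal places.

Rank w: 2, 1, 5, 3, 4
Rank z: 4, 5, 2, 3, 1
d = rank(w) − rank(z): -2, -4, 3, 0, 3; Σd² = 38
ρ = 1 − 6Σd² / [n(n²−1)] = 1 − 6×38 / (5×24) = 1 − 228/120 ≈ -0.9000

-0.9000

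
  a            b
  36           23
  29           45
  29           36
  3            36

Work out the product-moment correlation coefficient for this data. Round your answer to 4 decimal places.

-0.2784

n = 4, Σa = 97, Σb = 140, Σa² = 2987, Σb² = 5146, Σab = 3285
nΣab − ΣaΣb = 13140 − 13580 = -440
nΣa² − (Σa)² = 11948 − 9409 = 2539; nΣb² − (Σb)² = 20584 − 19600 = 984
r = -440 / √(2539 × 984) = -440 / 1580.6252 ≈ -0.2784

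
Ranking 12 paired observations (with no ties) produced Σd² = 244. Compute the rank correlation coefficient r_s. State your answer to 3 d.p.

0.147

ρ = 1 − 6Σd² / [n(n²−1)] = 1 − 6×244 / (12×143)
  = 1 − 1464/1716 = 1 − 0.8531 ≈ 0.147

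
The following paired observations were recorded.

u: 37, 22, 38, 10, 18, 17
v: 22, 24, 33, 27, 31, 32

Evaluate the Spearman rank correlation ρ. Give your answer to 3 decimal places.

0.029

Rank u: 5, 4, 6, 1, 3, 2
Rank v: 1, 2, 6, 3, 4, 5
d = rank(u) − rank(v): 4, 2, 0, -2, -1, -3; Σd² = 34
ρ = 1 − 6Σd² / [n(n²−1)] = 1 − 6×34 / (6×35) = 1 − 204/210 ≈ 0.029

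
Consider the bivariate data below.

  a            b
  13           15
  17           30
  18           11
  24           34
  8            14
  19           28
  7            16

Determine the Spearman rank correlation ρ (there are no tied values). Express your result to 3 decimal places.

Rank a: 3, 4, 5, 7, 2, 6, 1
Rank b: 3, 6, 1, 7, 2, 5, 4
d = rank(a) − rank(b): 0, -2, 4, 0, 0, 1, -3; Σd² = 30
ρ = 1 − 6Σd² / [n(n²−1)] = 1 − 6×30 / (7×48) = 1 − 180/336 ≈ 0.464

0.464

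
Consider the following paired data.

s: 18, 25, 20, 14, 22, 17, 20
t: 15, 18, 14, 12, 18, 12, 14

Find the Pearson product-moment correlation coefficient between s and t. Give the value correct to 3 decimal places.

n = 7, Σs = 136, Σt = 103, Σs² = 2718, Σt² = 1553, Σst = 2048
nΣst − ΣsΣt = 14336 − 14008 = 328
nΣs² − (Σs)² = 19026 − 18496 = 530; nΣt² − (Σt)² = 10871 − 10609 = 262
r = 328 / √(530 × 262) = 328 / 372.6392 ≈ 0.880

0.880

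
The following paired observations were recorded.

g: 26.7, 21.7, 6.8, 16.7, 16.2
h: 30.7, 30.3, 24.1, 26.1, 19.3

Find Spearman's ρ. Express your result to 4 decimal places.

Rank g: 5, 4, 1, 3, 2
Rank h: 5, 4, 2, 3, 1
d = rank(g) − rank(h): 0, 0, -1, 0, 1; Σd² = 2
ρ = 1 − 6Σd² / [n(n²−1)] = 1 − 6×2 / (5×24) = 1 − 12/120 ≈ 0.9000

0.9000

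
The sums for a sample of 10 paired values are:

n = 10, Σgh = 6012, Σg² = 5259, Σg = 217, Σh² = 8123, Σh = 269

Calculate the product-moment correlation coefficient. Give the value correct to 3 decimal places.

r = (nΣgh − ΣgΣh) / √[(nΣg² − (Σg)²)(nΣh² − (Σh)²)]
Numerator: 10×6012 − 217×269 = 1747
Denominator: √[(52590 − 47089)(81230 − 72361)] = √[5501 × 8869] = 6984.8671
r = 1747 / 6984.8671 ≈ 0.250

0.250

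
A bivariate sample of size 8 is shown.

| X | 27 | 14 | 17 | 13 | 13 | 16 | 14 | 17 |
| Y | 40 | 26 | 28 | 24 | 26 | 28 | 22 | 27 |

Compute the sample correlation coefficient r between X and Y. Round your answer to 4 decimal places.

0.9568

n = 8, ΣX = 131, ΣY = 221, ΣX² = 2293, ΣY² = 6309, ΣXY = 3785
nΣXY − ΣXΣY = 30280 − 28951 = 1329
nΣX² − (ΣX)² = 18344 − 17161 = 1183; nΣY² − (ΣY)² = 50472 − 48841 = 1631
r = 1329 / √(1183 × 1631) = 1329 / 1389.0547 ≈ 0.9568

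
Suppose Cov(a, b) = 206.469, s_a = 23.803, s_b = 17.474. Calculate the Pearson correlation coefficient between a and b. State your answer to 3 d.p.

r = Cov(a,b) / (s_a · s_b) = 206.469 / (23.803 × 17.474)
  = 206.469 / 415.9336 ≈ 0.496

0.496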